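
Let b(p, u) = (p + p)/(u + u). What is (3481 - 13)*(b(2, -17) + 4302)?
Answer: 14918928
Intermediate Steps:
b(p, u) = p/u (b(p, u) = (2*p)/((2*u)) = (2*p)*(1/(2*u)) = p/u)
(3481 - 13)*(b(2, -17) + 4302) = (3481 - 13)*(2/(-17) + 4302) = 3468*(2*(-1/17) + 4302) = 3468*(-2/17 + 4302) = 3468*(73132/17) = 14918928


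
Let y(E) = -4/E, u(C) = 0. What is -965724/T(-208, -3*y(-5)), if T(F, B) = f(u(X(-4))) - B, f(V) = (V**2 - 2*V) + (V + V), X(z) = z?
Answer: -402385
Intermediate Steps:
f(V) = V**2 (f(V) = (V**2 - 2*V) + 2*V = V**2)
T(F, B) = -B (T(F, B) = 0**2 - B = 0 - B = -B)
-965724/T(-208, -3*y(-5)) = -965724/((-(-3)*(-4/(-5)))) = -965724/((-(-3)*(-4*(-1/5)))) = -965724/((-(-3)*4/5)) = -965724/((-1*(-12/5))) = -965724/12/5 = -965724*5/12 = -402385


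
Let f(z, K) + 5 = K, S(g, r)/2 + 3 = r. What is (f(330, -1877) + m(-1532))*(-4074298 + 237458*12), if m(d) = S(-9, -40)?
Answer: 2410410336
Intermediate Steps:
S(g, r) = -6 + 2*r
m(d) = -86 (m(d) = -6 + 2*(-40) = -6 - 80 = -86)
f(z, K) = -5 + K
(f(330, -1877) + m(-1532))*(-4074298 + 237458*12) = ((-5 - 1877) - 86)*(-4074298 + 237458*12) = (-1882 - 86)*(-4074298 + 2849496) = -1968*(-1224802) = 2410410336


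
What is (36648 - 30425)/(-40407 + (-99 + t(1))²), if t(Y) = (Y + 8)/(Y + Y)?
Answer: -24892/125907 ≈ -0.19770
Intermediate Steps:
t(Y) = (8 + Y)/(2*Y) (t(Y) = (8 + Y)/((2*Y)) = (8 + Y)*(1/(2*Y)) = (8 + Y)/(2*Y))
(36648 - 30425)/(-40407 + (-99 + t(1))²) = (36648 - 30425)/(-40407 + (-99 + (½)*(8 + 1)/1)²) = 6223/(-40407 + (-99 + (½)*1*9)²) = 6223/(-40407 + (-99 + 9/2)²) = 6223/(-40407 + (-189/2)²) = 6223/(-40407 + 35721/4) = 6223/(-125907/4) = 6223*(-4/125907) = -24892/125907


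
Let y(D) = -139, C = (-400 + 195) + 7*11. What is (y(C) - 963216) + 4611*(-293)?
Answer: -2314378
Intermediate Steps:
C = -128 (C = -205 + 77 = -128)
(y(C) - 963216) + 4611*(-293) = (-139 - 963216) + 4611*(-293) = -963355 - 1351023 = -2314378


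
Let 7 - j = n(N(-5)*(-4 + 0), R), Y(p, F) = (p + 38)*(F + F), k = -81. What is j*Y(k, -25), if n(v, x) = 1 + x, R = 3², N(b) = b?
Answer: -6450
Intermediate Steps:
R = 9
Y(p, F) = 2*F*(38 + p) (Y(p, F) = (38 + p)*(2*F) = 2*F*(38 + p))
j = -3 (j = 7 - (1 + 9) = 7 - 1*10 = 7 - 10 = -3)
j*Y(k, -25) = -6*(-25)*(38 - 81) = -6*(-25)*(-43) = -3*2150 = -6450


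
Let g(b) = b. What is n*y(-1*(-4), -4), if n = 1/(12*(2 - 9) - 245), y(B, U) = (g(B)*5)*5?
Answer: -100/329 ≈ -0.30395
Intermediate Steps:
y(B, U) = 25*B (y(B, U) = (B*5)*5 = (5*B)*5 = 25*B)
n = -1/329 (n = 1/(12*(-7) - 245) = 1/(-84 - 245) = 1/(-329) = -1/329 ≈ -0.0030395)
n*y(-1*(-4), -4) = -25*(-1*(-4))/329 = -25*4/329 = -1/329*100 = -100/329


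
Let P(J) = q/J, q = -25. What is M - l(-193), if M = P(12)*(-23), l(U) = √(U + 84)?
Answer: 575/12 - I*√109 ≈ 47.917 - 10.44*I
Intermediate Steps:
P(J) = -25/J
l(U) = √(84 + U)
M = 575/12 (M = -25/12*(-23) = 575/12 ≈ 47.917)
M - l(-193) = 575/12 - √(84 - 193) = 575/12 - √(-109) = 575/12 - I*√109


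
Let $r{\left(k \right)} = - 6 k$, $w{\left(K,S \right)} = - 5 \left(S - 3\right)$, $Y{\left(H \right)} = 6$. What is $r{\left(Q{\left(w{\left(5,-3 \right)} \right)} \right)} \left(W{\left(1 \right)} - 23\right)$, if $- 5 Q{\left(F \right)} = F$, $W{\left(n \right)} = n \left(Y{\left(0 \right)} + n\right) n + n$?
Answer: $-540$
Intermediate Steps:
$w{\left(K,S \right)} = 15 - 5 S$ ($w{\left(K,S \right)} = - 5 \left(S - 3\right) = - 5 \left(-3 + S\right) = 15 - 5 S$)
$W{\left(n \right)} = n + n^{2} \left(6 + n\right)$ ($W{\left(n \right)} = n \left(6 + n\right) n + n = n^{2} \left(6 + n\right) + n = n + n^{2} \left(6 + n\right)$)
$Q{\left(F \right)} = - \frac{F}{5}$
$r{\left(Q{\left(w{\left(5,-3 \right)} \right)} \right)} \left(W{\left(1 \right)} - 23\right) = - 6 \left(- \frac{15 - -15}{5}\right) \left(1 \left(1 + 1^{2} + 6 \cdot 1\right) - 23\right) = - 6 \left(- \frac{15 + 15}{5}\right) \left(1 \left(1 + 1 + 6\right) - 23\right) = - 6 \left(\left(- \frac{1}{5}\right) 30\right) \left(1 \cdot 8 - 23\right) = \left(-6\right) \left(-6\right) \left(8 - 23\right) = 36 \left(-15\right) = -540$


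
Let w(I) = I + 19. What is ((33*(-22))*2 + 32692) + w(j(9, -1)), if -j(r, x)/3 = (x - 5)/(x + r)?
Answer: 125045/4 ≈ 31261.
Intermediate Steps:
j(r, x) = -3*(-5 + x)/(r + x) (j(r, x) = -3*(x - 5)/(x + r) = -3*(-5 + x)/(r + x))
w(I) = 19 + I
((33*(-22))*2 + 32692) + w(j(9, -1)) = ((33*(-22))*2 + 32692) + (19 + 3*(5 - 1*(-1))/(9 - 1)) = (-726*2 + 32692) + (19 + 3*(5 + 1)/8) = (-1452 + 32692) + (19 + 3*(⅛)*6) = 31240 + (19 + 9/4) = 31240 + 85/4 = 125045/4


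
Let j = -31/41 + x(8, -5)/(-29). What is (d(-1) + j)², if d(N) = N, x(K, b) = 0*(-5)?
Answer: 5184/1681 ≈ 3.0839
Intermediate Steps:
x(K, b) = 0
j = -31/41 (j = -31/41 + 0/(-29) = -31*1/41 + 0*(-1/29) = -31/41 + 0 = -31/41 ≈ -0.75610)
(d(-1) + j)² = (-1 - 31/41)² = (-72/41)² = 5184/1681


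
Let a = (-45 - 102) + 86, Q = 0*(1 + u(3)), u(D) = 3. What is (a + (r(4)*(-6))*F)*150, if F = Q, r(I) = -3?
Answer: -9150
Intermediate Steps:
Q = 0 (Q = 0*(1 + 3) = 0*4 = 0)
a = -61 (a = -147 + 86 = -61)
F = 0
(a + (r(4)*(-6))*F)*150 = (-61 - 3*(-6)*0)*150 = (-61 + 18*0)*150 = (-61 + 0)*150 = -61*150 = -9150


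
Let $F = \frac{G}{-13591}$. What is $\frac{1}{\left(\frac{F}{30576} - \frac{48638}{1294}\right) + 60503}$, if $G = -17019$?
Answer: $\frac{89622098384}{5419037167158015} \approx 1.6538 \cdot 10^{-5}$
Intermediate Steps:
$F = \frac{17019}{13591}$ ($F = - \frac{17019}{-13591} = \left(-17019\right) \left(- \frac{1}{13591}\right) = \frac{17019}{13591} \approx 1.2522$)
$\frac{1}{\left(\frac{F}{30576} - \frac{48638}{1294}\right) + 60503} = \frac{1}{\left(\frac{17019}{13591 \cdot 30576} - \frac{48638}{1294}\right) + 60503} = \frac{1}{\left(\frac{17019}{13591} \cdot \frac{1}{30576} - \frac{24319}{647}\right) + 60503} = \frac{1}{\left(\frac{5673}{138519472} - \frac{24319}{647}\right) + 60503} = \frac{1}{- \frac{3368651369137}{89622098384} + 60503} = \frac{1}{\frac{5419037167158015}{89622098384}} = \frac{89622098384}{5419037167158015}$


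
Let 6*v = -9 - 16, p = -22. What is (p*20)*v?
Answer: 5500/3 ≈ 1833.3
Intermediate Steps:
v = -25/6 (v = (-9 - 16)/6 = (1/6)*(-25) = -25/6 ≈ -4.1667)
(p*20)*v = -22*20*(-25/6) = -440*(-25/6) = 5500/3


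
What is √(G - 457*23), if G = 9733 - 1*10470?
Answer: 4*I*√703 ≈ 106.06*I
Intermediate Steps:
G = -737 (G = 9733 - 10470 = -737)
√(G - 457*23) = √(-737 - 457*23) = √(-737 - 10511) = √(-11248) = 4*I*√703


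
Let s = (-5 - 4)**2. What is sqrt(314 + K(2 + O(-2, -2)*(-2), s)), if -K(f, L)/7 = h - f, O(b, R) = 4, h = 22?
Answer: sqrt(118) ≈ 10.863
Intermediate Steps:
s = 81 (s = (-9)**2 = 81)
K(f, L) = -154 + 7*f (K(f, L) = -7*(22 - f) = -154 + 7*f)
sqrt(314 + K(2 + O(-2, -2)*(-2), s)) = sqrt(314 + (-154 + 7*(2 + 4*(-2)))) = sqrt(314 + (-154 + 7*(2 - 8))) = sqrt(314 + (-154 + 7*(-6))) = sqrt(314 + (-154 - 42)) = sqrt(314 - 196) = sqrt(118)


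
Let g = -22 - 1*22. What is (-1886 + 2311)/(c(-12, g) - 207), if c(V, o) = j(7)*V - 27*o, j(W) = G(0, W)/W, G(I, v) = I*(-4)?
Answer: 425/981 ≈ 0.43323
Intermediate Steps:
G(I, v) = -4*I
j(W) = 0 (j(W) = (-4*0)/W = 0/W = 0)
g = -44 (g = -22 - 22 = -44)
c(V, o) = -27*o (c(V, o) = 0*V - 27*o = 0 - 27*o = -27*o)
(-1886 + 2311)/(c(-12, g) - 207) = (-1886 + 2311)/(-27*(-44) - 207) = 425/(1188 - 207) = 425/981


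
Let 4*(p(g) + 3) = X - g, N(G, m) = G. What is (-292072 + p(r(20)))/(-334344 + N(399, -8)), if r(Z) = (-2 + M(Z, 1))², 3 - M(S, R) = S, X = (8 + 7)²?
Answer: 292109/333945 ≈ 0.87472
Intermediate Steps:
X = 225 (X = 15² = 225)
M(S, R) = 3 - S
r(Z) = (1 - Z)² (r(Z) = (-2 + (3 - Z))² = (1 - Z)²)
p(g) = 213/4 - g/4 (p(g) = -3 + (225 - g)/4 = -3 + (225/4 - g/4) = 213/4 - g/4)
(-292072 + p(r(20)))/(-334344 + N(399, -8)) = (-292072 + (213/4 - (-1 + 20)²/4))/(-334344 + 399) = (-292072 + (213/4 - ¼*19²))/(-333945) = (-292072 + (213/4 - ¼*361))*(-1/333945) = (-292072 + (213/4 - 361/4))*(-1/333945) = (-292072 - 37)*(-1/333945) = -292109*(-1/333945) = 292109/333945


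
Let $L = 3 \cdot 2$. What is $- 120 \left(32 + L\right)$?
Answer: $-4560$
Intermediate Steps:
$L = 6$
$- 120 \left(32 + L\right) = - 120 \left(32 + 6\right) = \left(-120\right) 38 = -4560$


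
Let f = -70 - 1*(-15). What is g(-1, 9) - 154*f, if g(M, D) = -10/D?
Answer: 76220/9 ≈ 8468.9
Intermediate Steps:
f = -55 (f = -70 + 15 = -55)
g(-1, 9) - 154*f = -10/9 - 154*(-55) = -10*1/9 + 8470 = -10/9 + 8470 = 76220/9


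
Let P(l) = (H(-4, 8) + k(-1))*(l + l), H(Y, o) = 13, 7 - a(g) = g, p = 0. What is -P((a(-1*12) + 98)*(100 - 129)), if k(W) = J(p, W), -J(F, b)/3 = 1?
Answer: 67860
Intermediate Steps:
a(g) = 7 - g
J(F, b) = -3 (J(F, b) = -3*1 = -3)
k(W) = -3
P(l) = 20*l (P(l) = (13 - 3)*(l + l) = 10*(2*l) = 20*l)
-P((a(-1*12) + 98)*(100 - 129)) = -20*((7 - (-1)*12) + 98)*(100 - 129) = -20*((7 - 1*(-12)) + 98)*(-29) = -20*((7 + 12) + 98)*(-29) = -20*(19 + 98)*(-29) = -20*117*(-29) = -20*(-3393) = -1*(-67860) = 67860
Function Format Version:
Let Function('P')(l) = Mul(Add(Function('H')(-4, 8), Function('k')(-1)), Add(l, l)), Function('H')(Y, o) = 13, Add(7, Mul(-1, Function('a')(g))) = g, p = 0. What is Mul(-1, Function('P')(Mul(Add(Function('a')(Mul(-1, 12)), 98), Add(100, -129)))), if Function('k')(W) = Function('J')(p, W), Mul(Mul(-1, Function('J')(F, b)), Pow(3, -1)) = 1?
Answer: 67860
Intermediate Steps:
Function('a')(g) = Add(7, Mul(-1, g))
Function('J')(F, b) = -3 (Function('J')(F, b) = Mul(-3, 1) = -3)
Function('k')(W) = -3
Function('P')(l) = Mul(20, l) (Function('P')(l) = Mul(Add(13, -3), Add(l, l)) = Mul(10, Mul(2, l)) = Mul(20, l))
Mul(-1, Function('P')(Mul(Add(Function('a')(Mul(-1, 12)), 98), Add(100, -129)))) = Mul(-1, Mul(20, Mul(Add(Add(7, Mul(-1, Mul(-1, 12))), 98), Add(100, -129)))) = Mul(-1, Mul(20, Mul(Add(Add(7, Mul(-1, -12)), 98), -29))) = Mul(-1, Mul(20, Mul(Add(Add(7, 12), 98), -29))) = Mul(-1, Mul(20, Mul(Add(19, 98), -29))) = Mul(-1, Mul(20, Mul(117, -29))) = Mul(-1, Mul(20, -3393)) = Mul(-1, -67860) = 67860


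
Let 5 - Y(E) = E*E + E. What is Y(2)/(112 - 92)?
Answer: -1/20 ≈ -0.050000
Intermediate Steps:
Y(E) = 5 - E - E**2 (Y(E) = 5 - (E*E + E) = 5 - (E**2 + E) = 5 - (E + E**2) = 5 + (-E - E**2) = 5 - E - E**2)
Y(2)/(112 - 92) = (5 - 1*2 - 1*2**2)/(112 - 92) = (5 - 2 - 1*4)/20 = (5 - 2 - 4)*(1/20) = -1*1/20 = -1/20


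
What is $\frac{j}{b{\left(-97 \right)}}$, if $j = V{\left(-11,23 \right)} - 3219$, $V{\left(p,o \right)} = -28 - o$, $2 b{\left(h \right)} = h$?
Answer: $\frac{6540}{97} \approx 67.423$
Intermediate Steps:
$b{\left(h \right)} = \frac{h}{2}$
$j = -3270$ ($j = \left(-28 - 23\right) - 3219 = -51 - 3219 = -3270$)
$\frac{j}{b{\left(-97 \right)}} = - \frac{3270}{\frac{1}{2} \left(-97\right)} = - \frac{3270}{- \frac{97}{2}} = \left(-3270\right) \left(- \frac{2}{97}\right) = \frac{6540}{97}$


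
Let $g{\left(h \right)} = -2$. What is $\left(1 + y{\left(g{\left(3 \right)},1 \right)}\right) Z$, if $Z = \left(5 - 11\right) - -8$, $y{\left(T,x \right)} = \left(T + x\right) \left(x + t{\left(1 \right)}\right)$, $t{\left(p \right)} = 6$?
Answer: $-12$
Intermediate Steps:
$y{\left(T,x \right)} = \left(6 + x\right) \left(T + x\right)$ ($y{\left(T,x \right)} = \left(T + x\right) \left(x + 6\right) = \left(T + x\right) \left(6 + x\right) = \left(6 + x\right) \left(T + x\right)$)
$Z = 2$ ($Z = -6 + 8 = 2$)
$\left(1 + y{\left(g{\left(3 \right)},1 \right)}\right) Z = \left(1 + \left(1^{2} + 6 \left(-2\right) + 6 \cdot 1 - 2\right)\right) 2 = \left(1 + \left(1 - 12 + 6 - 2\right)\right) 2 = \left(1 - 7\right) 2 = \left(-6\right) 2 = -12$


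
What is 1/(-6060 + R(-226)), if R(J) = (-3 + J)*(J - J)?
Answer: -1/6060 ≈ -0.00016502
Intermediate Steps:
R(J) = 0 (R(J) = (-3 + J)*0 = 0)
1/(-6060 + R(-226)) = 1/(-6060 + 0) = 1/(-6060) = -1/6060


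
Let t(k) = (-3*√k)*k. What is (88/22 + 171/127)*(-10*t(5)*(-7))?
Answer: -712950*√5/127 ≈ -12553.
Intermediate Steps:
t(k) = -3*k^(3/2)
(88/22 + 171/127)*(-10*t(5)*(-7)) = (88/22 + 171/127)*(-(-30)*5^(3/2)*(-7)) = (88*(1/22) + 171*(1/127))*(-(-30)*5*√5*(-7)) = (4 + 171/127)*(-(-150)*√5*(-7)) = 679*((150*√5)*(-7))/127 = 679*(-1050*√5)/127 = -712950*√5/127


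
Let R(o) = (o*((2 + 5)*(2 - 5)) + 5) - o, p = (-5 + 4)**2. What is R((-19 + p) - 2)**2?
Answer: 198025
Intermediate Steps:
p = 1 (p = (-1)**2 = 1)
R(o) = 5 - 22*o (R(o) = (o*(7*(-3)) + 5) - o = (o*(-21) + 5) - o = (-21*o + 5) - o = (5 - 21*o) - o = 5 - 22*o)
R((-19 + p) - 2)**2 = (5 - 22*((-19 + 1) - 2))**2 = (5 - 22*(-18 - 2))**2 = (5 - 22*(-20))**2 = (5 + 440)**2 = 445**2 = 198025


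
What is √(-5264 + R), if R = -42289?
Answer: 11*I*√393 ≈ 218.07*I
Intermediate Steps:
√(-5264 + R) = √(-5264 - 42289) = √(-47553) = 11*I*√393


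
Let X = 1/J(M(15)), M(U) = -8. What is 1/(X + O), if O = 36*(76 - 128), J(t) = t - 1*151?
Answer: -159/297649 ≈ -0.00053419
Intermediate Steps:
J(t) = -151 + t (J(t) = t - 151 = -151 + t)
X = -1/159 (X = 1/(-151 - 8) = 1/(-159) = -1/159 ≈ -0.0062893)
O = -1872 (O = 36*(-52) = -1872)
1/(X + O) = 1/(-1/159 - 1872) = 1/(-297649/159) = -159/297649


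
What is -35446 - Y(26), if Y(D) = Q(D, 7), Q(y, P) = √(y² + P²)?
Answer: -35446 - 5*√29 ≈ -35473.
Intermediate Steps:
Q(y, P) = √(P² + y²)
Y(D) = √(49 + D²) (Y(D) = √(7² + D²) = √(49 + D²))
-35446 - Y(26) = -35446 - √(49 + 26²) = -35446 - √(49 + 676) = -35446 - √725 = -35446 - 5*√29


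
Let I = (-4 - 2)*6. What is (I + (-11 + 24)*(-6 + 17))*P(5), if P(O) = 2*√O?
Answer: 214*√5 ≈ 478.52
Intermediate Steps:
I = -36 (I = -6*6 = -36)
(I + (-11 + 24)*(-6 + 17))*P(5) = (-36 + (-11 + 24)*(-6 + 17))*(2*√5) = (-36 + 13*11)*(2*√5) = (-36 + 143)*(2*√5) = 107*(2*√5) = 214*√5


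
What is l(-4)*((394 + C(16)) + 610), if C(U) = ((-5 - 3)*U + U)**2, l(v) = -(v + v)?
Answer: 108384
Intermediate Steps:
l(v) = -2*v
C(U) = 49*U**2 (C(U) = (-8*U + U)**2 = (-7*U)**2 = 49*U**2)
l(-4)*((394 + C(16)) + 610) = (-2*(-4))*((394 + 49*16**2) + 610) = 8*((394 + 49*256) + 610) = 8*((394 + 12544) + 610) = 8*(12938 + 610) = 8*13548 = 108384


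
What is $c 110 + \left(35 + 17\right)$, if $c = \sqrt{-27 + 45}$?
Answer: $52 + 330 \sqrt{2} \approx 518.69$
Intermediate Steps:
$c = 3 \sqrt{2}$ ($c = \sqrt{18} = 3 \sqrt{2} \approx 4.2426$)
$c 110 + \left(35 + 17\right) = 3 \sqrt{2} \cdot 110 + \left(35 + 17\right) = 330 \sqrt{2} + 52 = 52 + 330 \sqrt{2}$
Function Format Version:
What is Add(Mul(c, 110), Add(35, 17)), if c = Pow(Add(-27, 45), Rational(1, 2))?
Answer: Add(52, Mul(330, Pow(2, Rational(1, 2)))) ≈ 518.69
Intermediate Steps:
c = Mul(3, Pow(2, Rational(1, 2))) (c = Pow(18, Rational(1, 2)) = Mul(3, Pow(2, Rational(1, 2))) ≈ 4.2426)
Add(Mul(c, 110), Add(35, 17)) = Add(Mul(Mul(3, Pow(2, Rational(1, 2))), 110), Add(35, 17)) = Add(Mul(330, Pow(2, Rational(1, 2))), 52) = Add(52, Mul(330, Pow(2, Rational(1, 2))))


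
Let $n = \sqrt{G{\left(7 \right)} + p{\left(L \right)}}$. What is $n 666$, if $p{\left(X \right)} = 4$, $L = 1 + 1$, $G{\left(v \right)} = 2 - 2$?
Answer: $1332$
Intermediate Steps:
$G{\left(v \right)} = 0$
$L = 2$
$n = 2$ ($n = \sqrt{0 + 4} = \sqrt{4} = 2$)
$n 666 = 2 \cdot 666 = 1332$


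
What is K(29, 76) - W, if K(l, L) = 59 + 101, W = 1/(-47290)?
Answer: 7566401/47290 ≈ 160.00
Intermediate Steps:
W = -1/47290 ≈ -2.1146e-5
K(l, L) = 160
K(29, 76) - W = 160 - 1*(-1/47290) = 160 + 1/47290 = 7566401/47290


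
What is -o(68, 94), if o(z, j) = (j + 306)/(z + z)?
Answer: -50/17 ≈ -2.9412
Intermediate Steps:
o(z, j) = (306 + j)/(2*z) (o(z, j) = (306 + j)/((2*z)) = (306 + j)*(1/(2*z)) = (306 + j)/(2*z))
-o(68, 94) = -(306 + 94)/(2*68) = -400/(2*68) = -1*50/17 = -50/17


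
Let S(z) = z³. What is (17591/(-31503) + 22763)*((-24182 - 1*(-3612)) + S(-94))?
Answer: -203449978206164/10501 ≈ -1.9374e+10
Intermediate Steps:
(17591/(-31503) + 22763)*((-24182 - 1*(-3612)) + S(-94)) = (17591/(-31503) + 22763)*((-24182 - 1*(-3612)) + (-94)³) = (17591*(-1/31503) + 22763)*((-24182 + 3612) - 830584) = (-17591/31503 + 22763)*(-20570 - 830584) = (717085198/31503)*(-851154) = -203449978206164/10501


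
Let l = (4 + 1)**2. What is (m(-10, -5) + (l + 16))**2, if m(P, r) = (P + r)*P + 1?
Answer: 36864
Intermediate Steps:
m(P, r) = 1 + P*(P + r) (m(P, r) = P*(P + r) + 1 = 1 + P*(P + r))
l = 25 (l = 5**2 = 25)
(m(-10, -5) + (l + 16))**2 = ((1 + (-10)**2 - 10*(-5)) + (25 + 16))**2 = ((1 + 100 + 50) + 41)**2 = (151 + 41)**2 = 192**2 = 36864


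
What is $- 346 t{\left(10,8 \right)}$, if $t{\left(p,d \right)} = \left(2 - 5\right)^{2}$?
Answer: $-3114$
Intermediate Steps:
$t{\left(p,d \right)} = 9$ ($t{\left(p,d \right)} = \left(-3\right)^{2} = 9$)
$- 346 t{\left(10,8 \right)} = \left(-346\right) 9 = -3114$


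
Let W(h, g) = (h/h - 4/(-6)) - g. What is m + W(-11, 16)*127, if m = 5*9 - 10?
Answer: -5356/3 ≈ -1785.3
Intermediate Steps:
W(h, g) = 5/3 - g (W(h, g) = (1 - 4*(-⅙)) - g = (1 + ⅔) - g = 5/3 - g)
m = 35 (m = 45 - 10 = 35)
m + W(-11, 16)*127 = 35 + (5/3 - 1*16)*127 = 35 + (5/3 - 16)*127 = 35 - 43/3*127 = 35 - 5461/3 = -5356/3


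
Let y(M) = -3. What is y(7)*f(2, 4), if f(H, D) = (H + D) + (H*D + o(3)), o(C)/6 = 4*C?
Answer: -258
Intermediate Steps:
o(C) = 24*C (o(C) = 6*(4*C) = 24*C)
f(H, D) = 72 + D + H + D*H (f(H, D) = (H + D) + (H*D + 24*3) = (D + H) + (D*H + 72) = (D + H) + (72 + D*H) = 72 + D + H + D*H)
y(7)*f(2, 4) = -3*(72 + 4 + 2 + 4*2) = -3*(72 + 4 + 2 + 8) = -3*86 = -258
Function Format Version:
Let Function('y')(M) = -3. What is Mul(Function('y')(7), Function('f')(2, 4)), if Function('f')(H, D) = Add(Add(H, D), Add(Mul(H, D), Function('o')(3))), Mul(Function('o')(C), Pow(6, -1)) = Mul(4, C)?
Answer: -258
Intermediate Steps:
Function('o')(C) = Mul(24, C) (Function('o')(C) = Mul(6, Mul(4, C)) = Mul(24, C))
Function('f')(H, D) = Add(72, D, H, Mul(D, H)) (Function('f')(H, D) = Add(Add(H, D), Add(Mul(H, D), Mul(24, 3))) = Add(Add(D, H), Add(Mul(D, H), 72)) = Add(Add(D, H), Add(72, Mul(D, H))) = Add(72, D, H, Mul(D, H)))
Mul(Function('y')(7), Function('f')(2, 4)) = Mul(-3, Add(72, 4, 2, Mul(4, 2))) = Mul(-3, Add(72, 4, 2, 8)) = Mul(-3, 86) = -258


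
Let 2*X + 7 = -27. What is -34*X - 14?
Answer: 564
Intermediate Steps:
X = -17 (X = -7/2 + (½)*(-27) = -7/2 - 27/2 = -17)
-34*X - 14 = -34*(-17) - 14 = 578 - 14 = 564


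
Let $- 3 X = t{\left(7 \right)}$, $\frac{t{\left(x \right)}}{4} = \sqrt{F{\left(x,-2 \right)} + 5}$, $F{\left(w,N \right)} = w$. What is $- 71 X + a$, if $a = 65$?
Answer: $65 + \frac{568 \sqrt{3}}{3} \approx 392.94$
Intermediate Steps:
$t{\left(x \right)} = 4 \sqrt{5 + x}$ ($t{\left(x \right)} = 4 \sqrt{x + 5} = 4 \sqrt{5 + x}$)
$X = - \frac{8 \sqrt{3}}{3}$ ($X = - \frac{4 \sqrt{5 + 7}}{3} = - \frac{4 \sqrt{12}}{3} = - \frac{4 \cdot 2 \sqrt{3}}{3} = - \frac{8 \sqrt{3}}{3} \approx -4.6188$)
$- 71 X + a = - 71 \left(- \frac{8 \sqrt{3}}{3}\right) + 65 = \frac{568 \sqrt{3}}{3} + 65 = 65 + \frac{568 \sqrt{3}}{3}$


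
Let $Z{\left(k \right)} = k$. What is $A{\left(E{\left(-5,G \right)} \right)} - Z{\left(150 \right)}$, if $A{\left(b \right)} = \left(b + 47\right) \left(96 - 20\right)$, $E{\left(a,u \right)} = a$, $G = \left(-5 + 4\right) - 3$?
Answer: $3042$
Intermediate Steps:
$G = -4$ ($G = -1 - 3 = -4$)
$A{\left(b \right)} = 3572 + 76 b$ ($A{\left(b \right)} = \left(47 + b\right) 76 = 3572 + 76 b$)
$A{\left(E{\left(-5,G \right)} \right)} - Z{\left(150 \right)} = \left(3572 + 76 \left(-5\right)\right) - 150 = \left(3572 - 380\right) - 150 = 3192 - 150 = 3042$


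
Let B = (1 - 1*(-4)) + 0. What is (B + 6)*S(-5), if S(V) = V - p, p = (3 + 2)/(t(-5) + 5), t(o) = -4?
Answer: -110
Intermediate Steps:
p = 5 (p = (3 + 2)/(-4 + 5) = 5/1 = 5*1 = 5)
S(V) = -5 + V (S(V) = V - 1*5 = V - 5 = -5 + V)
B = 5 (B = (1 + 4) + 0 = 5 + 0 = 5)
(B + 6)*S(-5) = (5 + 6)*(-5 - 5) = 11*(-10) = -110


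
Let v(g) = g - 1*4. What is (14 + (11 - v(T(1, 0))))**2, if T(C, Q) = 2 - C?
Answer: 784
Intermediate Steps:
v(g) = -4 + g (v(g) = g - 4 = -4 + g)
(14 + (11 - v(T(1, 0))))**2 = (14 + (11 - (-4 + (2 - 1*1))))**2 = (14 + (11 - (-4 + (2 - 1))))**2 = (14 + (11 - (-4 + 1)))**2 = (14 + (11 - 1*(-3)))**2 = (14 + (11 + 3))**2 = (14 + 14)**2 = 28**2 = 784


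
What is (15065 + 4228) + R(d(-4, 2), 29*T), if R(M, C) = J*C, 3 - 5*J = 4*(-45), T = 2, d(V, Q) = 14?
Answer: 107079/5 ≈ 21416.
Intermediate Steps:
J = 183/5 (J = ⅗ - 4*(-45)/5 = ⅗ - ⅕*(-180) = ⅗ + 36 = 183/5 ≈ 36.600)
R(M, C) = 183*C/5
(15065 + 4228) + R(d(-4, 2), 29*T) = (15065 + 4228) + 183*(29*2)/5 = 19293 + (183/5)*58 = 19293 + 10614/5 = 107079/5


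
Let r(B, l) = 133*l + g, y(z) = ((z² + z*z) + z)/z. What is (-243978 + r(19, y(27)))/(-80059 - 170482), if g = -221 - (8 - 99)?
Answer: 236793/250541 ≈ 0.94513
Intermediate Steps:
g = -130 (g = -221 - 1*(-91) = -221 + 91 = -130)
y(z) = (z + 2*z²)/z (y(z) = ((z² + z²) + z)/z = (2*z² + z)/z = (z + 2*z²)/z)
r(B, l) = -130 + 133*l (r(B, l) = 133*l - 130 = -130 + 133*l)
(-243978 + r(19, y(27)))/(-80059 - 170482) = (-243978 + (-130 + 133*(1 + 2*27)))/(-80059 - 170482) = (-243978 + (-130 + 133*(1 + 54)))/(-250541) = (-243978 + (-130 + 133*55))*(-1/250541) = (-243978 + (-130 + 7315))*(-1/250541) = (-243978 + 7185)*(-1/250541) = -236793*(-1/250541) = 236793/250541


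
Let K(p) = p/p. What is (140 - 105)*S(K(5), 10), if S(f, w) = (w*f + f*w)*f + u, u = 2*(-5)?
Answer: 350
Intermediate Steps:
K(p) = 1
u = -10
S(f, w) = -10 + 2*w*f**2 (S(f, w) = (w*f + f*w)*f - 10 = (f*w + f*w)*f - 10 = (2*f*w)*f - 10 = 2*w*f**2 - 10 = -10 + 2*w*f**2)
(140 - 105)*S(K(5), 10) = (140 - 105)*(-10 + 2*10*1**2) = 35*(-10 + 2*10*1) = 35*(-10 + 20) = 35*10 = 350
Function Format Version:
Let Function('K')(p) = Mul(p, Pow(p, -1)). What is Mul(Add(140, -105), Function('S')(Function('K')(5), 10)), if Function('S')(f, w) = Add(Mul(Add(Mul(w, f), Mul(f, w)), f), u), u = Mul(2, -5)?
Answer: 350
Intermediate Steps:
Function('K')(p) = 1
u = -10
Function('S')(f, w) = Add(-10, Mul(2, w, Pow(f, 2))) (Function('S')(f, w) = Add(Mul(Add(Mul(w, f), Mul(f, w)), f), -10) = Add(Mul(Add(Mul(f, w), Mul(f, w)), f), -10) = Add(Mul(Mul(2, f, w), f), -10) = Add(Mul(2, w, Pow(f, 2)), -10) = Add(-10, Mul(2, w, Pow(f, 2))))
Mul(Add(140, -105), Function('S')(Function('K')(5), 10)) = Mul(Add(140, -105), Add(-10, Mul(2, 10, Pow(1, 2)))) = Mul(35, Add(-10, Mul(2, 10, 1))) = Mul(35, Add(-10, 20)) = Mul(35, 10) = 350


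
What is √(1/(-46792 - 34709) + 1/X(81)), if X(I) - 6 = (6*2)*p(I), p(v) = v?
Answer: √79238586574/8856442 ≈ 0.031784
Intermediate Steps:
X(I) = 6 + 12*I (X(I) = 6 + (6*2)*I = 6 + 12*I)
√(1/(-46792 - 34709) + 1/X(81)) = √(1/(-46792 - 34709) + 1/(6 + 12*81)) = √(1/(-81501) + 1/(6 + 972)) = √(-1/81501 + 1/978) = √(8947/8856442) = √79238586574/8856442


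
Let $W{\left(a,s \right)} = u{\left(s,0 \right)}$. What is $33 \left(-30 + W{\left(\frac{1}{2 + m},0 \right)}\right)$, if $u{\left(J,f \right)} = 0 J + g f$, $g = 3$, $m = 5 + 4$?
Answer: $-990$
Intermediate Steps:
$m = 9$
$u{\left(J,f \right)} = 3 f$ ($u{\left(J,f \right)} = 0 J + 3 f = 0 + 3 f = 3 f$)
$W{\left(a,s \right)} = 0$ ($W{\left(a,s \right)} = 3 \cdot 0 = 0$)
$33 \left(-30 + W{\left(\frac{1}{2 + m},0 \right)}\right) = 33 \left(-30 + 0\right) = 33 \left(-30\right) = -990$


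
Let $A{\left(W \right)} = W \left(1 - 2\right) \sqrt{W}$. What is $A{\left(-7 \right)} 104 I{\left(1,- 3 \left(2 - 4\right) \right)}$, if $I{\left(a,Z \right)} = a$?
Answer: $728 i \sqrt{7} \approx 1926.1 i$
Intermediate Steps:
$A{\left(W \right)} = - W^{\frac{3}{2}}$ ($A{\left(W \right)} = W \left(-1\right) \sqrt{W} = - W \sqrt{W} = - W^{\frac{3}{2}}$)
$A{\left(-7 \right)} 104 I{\left(1,- 3 \left(2 - 4\right) \right)} = - \left(-7\right)^{\frac{3}{2}} \cdot 104 \cdot 1 = - \left(-7\right) i \sqrt{7} \cdot 104 \cdot 1 = 7 i \sqrt{7} \cdot 104 \cdot 1 = 728 i \sqrt{7} \cdot 1 = 728 i \sqrt{7}$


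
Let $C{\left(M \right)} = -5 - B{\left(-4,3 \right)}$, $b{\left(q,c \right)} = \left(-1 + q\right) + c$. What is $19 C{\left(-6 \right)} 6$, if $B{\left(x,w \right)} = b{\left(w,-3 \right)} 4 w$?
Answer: $798$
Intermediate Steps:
$b{\left(q,c \right)} = -1 + c + q$
$B{\left(x,w \right)} = w \left(-16 + 4 w\right)$ ($B{\left(x,w \right)} = \left(-1 - 3 + w\right) 4 w = \left(-4 + w\right) 4 w = \left(-16 + 4 w\right) w = w \left(-16 + 4 w\right)$)
$C{\left(M \right)} = 7$ ($C{\left(M \right)} = -5 - 4 \cdot 3 \left(-4 + 3\right) = -5 - 4 \cdot 3 \left(-1\right) = -5 - -12 = -5 + 12 = 7$)
$19 C{\left(-6 \right)} 6 = 19 \cdot 7 \cdot 6 = 133 \cdot 6 = 798$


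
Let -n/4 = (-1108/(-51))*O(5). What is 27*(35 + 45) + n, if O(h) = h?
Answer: 88000/51 ≈ 1725.5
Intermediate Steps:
n = -22160/51 (n = -4*(-1108/(-51))*5 = -4*(-1108*(-1/51))*5 = -4432*5/51 = -4*5540/51 = -22160/51 ≈ -434.51)
27*(35 + 45) + n = 27*(35 + 45) - 22160/51 = 27*80 - 22160/51 = 2160 - 22160/51 = 88000/51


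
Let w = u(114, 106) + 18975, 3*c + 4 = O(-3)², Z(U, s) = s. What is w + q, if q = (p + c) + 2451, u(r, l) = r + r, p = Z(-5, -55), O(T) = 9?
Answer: 64874/3 ≈ 21625.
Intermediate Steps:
c = 77/3 (c = -4/3 + (⅓)*9² = -4/3 + (⅓)*81 = -4/3 + 27 = 77/3 ≈ 25.667)
p = -55
u(r, l) = 2*r
w = 19203 (w = 2*114 + 18975 = 228 + 18975 = 19203)
q = 7265/3 (q = (-55 + 77/3) + 2451 = -88/3 + 2451 = 7265/3 ≈ 2421.7)
w + q = 19203 + 7265/3 = 64874/3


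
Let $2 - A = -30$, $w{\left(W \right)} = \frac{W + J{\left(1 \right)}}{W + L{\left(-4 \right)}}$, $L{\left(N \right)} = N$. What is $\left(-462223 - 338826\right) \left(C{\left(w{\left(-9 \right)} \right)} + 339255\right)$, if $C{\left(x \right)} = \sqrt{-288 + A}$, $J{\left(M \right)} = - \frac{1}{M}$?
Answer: $-271759878495 - 12816784 i \approx -2.7176 \cdot 10^{11} - 1.2817 \cdot 10^{7} i$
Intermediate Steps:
$w{\left(W \right)} = \frac{-1 + W}{-4 + W}$ ($w{\left(W \right)} = \frac{W - 1^{-1}}{W - 4} = \frac{W - 1}{-4 + W} = \frac{-1 + W}{-4 + W}$)
$A = 32$ ($A = 2 - -30 = 2 + 30 = 32$)
$C{\left(x \right)} = 16 i$ ($C{\left(x \right)} = \sqrt{-288 + 32} = \sqrt{-256} = 16 i$)
$\left(-462223 - 338826\right) \left(C{\left(w{\left(-9 \right)} \right)} + 339255\right) = \left(-462223 - 338826\right) \left(16 i + 339255\right) = - 801049 \left(339255 + 16 i\right) = -271759878495 - 12816784 i$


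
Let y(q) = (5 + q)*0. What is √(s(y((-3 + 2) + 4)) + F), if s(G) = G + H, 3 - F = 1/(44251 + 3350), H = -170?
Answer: 14*I*√214511262/15867 ≈ 12.923*I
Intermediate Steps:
y(q) = 0
F = 142802/47601 (F = 3 - 1/(44251 + 3350) = 3 - 1/47601 = 142802/47601 ≈ 3.0000)
s(G) = -170 + G (s(G) = G - 170 = -170 + G)
√(s(y((-3 + 2) + 4)) + F) = √((-170 + 0) + 142802/47601) = √(-170 + 142802/47601) = √(-7949368/47601) = 14*I*√214511262/15867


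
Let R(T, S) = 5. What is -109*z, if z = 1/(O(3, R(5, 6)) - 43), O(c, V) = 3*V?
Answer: 109/28 ≈ 3.8929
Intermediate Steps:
z = -1/28 (z = 1/(3*5 - 43) = 1/(15 - 43) = 1/(-28) = -1/28 ≈ -0.035714)
-109*z = -109*(-1/28) = 109/28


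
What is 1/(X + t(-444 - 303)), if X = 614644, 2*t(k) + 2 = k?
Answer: 2/1228539 ≈ 1.6280e-6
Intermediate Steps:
t(k) = -1 + k/2
1/(X + t(-444 - 303)) = 1/(614644 + (-1 + (-444 - 303)/2)) = 1/(614644 + (-1 + (½)*(-747))) = 1/(614644 + (-1 - 747/2)) = 1/(614644 - 749/2) = 1/(1228539/2) = 2/1228539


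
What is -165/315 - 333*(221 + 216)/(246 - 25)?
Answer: -3058372/4641 ≈ -658.99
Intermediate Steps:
-165/315 - 333*(221 + 216)/(246 - 25) = -165*1/315 - 333/(221/437) = -11/21 - 333/(221*(1/437)) = -11/21 - 333/221/437 = -11/21 - 333*437/221 = -11/21 - 145521/221 = -3058372/4641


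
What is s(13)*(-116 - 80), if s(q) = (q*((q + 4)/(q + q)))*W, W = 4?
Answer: -6664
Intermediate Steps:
s(q) = 8 + 2*q (s(q) = (q*((q + 4)/(q + q)))*4 = (q*((4 + q)/((2*q))))*4 = (q*((4 + q)*(1/(2*q))))*4 = (q*((4 + q)/(2*q)))*4 = (2 + q/2)*4 = 8 + 2*q)
s(13)*(-116 - 80) = (8 + 2*13)*(-116 - 80) = (8 + 26)*(-196) = 34*(-196) = -6664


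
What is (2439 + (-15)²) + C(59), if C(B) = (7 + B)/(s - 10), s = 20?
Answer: 13353/5 ≈ 2670.6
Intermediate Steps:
C(B) = 7/10 + B/10 (C(B) = (7 + B)/(20 - 10) = (7 + B)/10 = (7 + B)*(⅒) = 7/10 + B/10)
(2439 + (-15)²) + C(59) = (2439 + (-15)²) + (7/10 + (⅒)*59) = (2439 + 225) + (7/10 + 59/10) = 2664 + 33/5 = 13353/5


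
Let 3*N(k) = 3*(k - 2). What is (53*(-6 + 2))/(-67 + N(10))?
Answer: 212/59 ≈ 3.5932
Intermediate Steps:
N(k) = -2 + k (N(k) = (3*(k - 2))/3 = (3*(-2 + k))/3 = (-6 + 3*k)/3 = -2 + k)
(53*(-6 + 2))/(-67 + N(10)) = (53*(-6 + 2))/(-67 + (-2 + 10)) = (53*(-4))/(-67 + 8) = -212/(-59) = -212*(-1/59) = 212/59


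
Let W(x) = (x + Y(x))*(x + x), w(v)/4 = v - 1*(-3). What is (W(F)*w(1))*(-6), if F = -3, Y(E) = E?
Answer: -3456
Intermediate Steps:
w(v) = 12 + 4*v (w(v) = 4*(v - 1*(-3)) = 4*(v + 3) = 4*(3 + v) = 12 + 4*v)
W(x) = 4*x² (W(x) = (x + x)*(x + x) = (2*x)*(2*x) = 4*x²)
(W(F)*w(1))*(-6) = ((4*(-3)²)*(12 + 4*1))*(-6) = ((4*9)*(12 + 4))*(-6) = (36*16)*(-6) = 576*(-6) = -3456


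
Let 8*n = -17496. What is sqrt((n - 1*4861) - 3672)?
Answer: 4*I*sqrt(670) ≈ 103.54*I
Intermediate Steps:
n = -2187 (n = (1/8)*(-17496) = -2187)
sqrt((n - 1*4861) - 3672) = sqrt((-2187 - 1*4861) - 3672) = sqrt((-2187 - 4861) - 3672) = sqrt(-7048 - 3672) = sqrt(-10720) = 4*I*sqrt(670)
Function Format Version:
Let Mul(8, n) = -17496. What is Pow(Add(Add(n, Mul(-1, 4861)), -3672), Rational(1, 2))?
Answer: Mul(4, I, Pow(670, Rational(1, 2))) ≈ Mul(103.54, I)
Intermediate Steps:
n = -2187 (n = Mul(Rational(1, 8), -17496) = -2187)
Pow(Add(Add(n, Mul(-1, 4861)), -3672), Rational(1, 2)) = Pow(Add(Add(-2187, Mul(-1, 4861)), -3672), Rational(1, 2)) = Pow(Add(Add(-2187, -4861), -3672), Rational(1, 2)) = Pow(Add(-7048, -3672), Rational(1, 2)) = Pow(-10720, Rational(1, 2)) = Mul(4, I, Pow(670, Rational(1, 2)))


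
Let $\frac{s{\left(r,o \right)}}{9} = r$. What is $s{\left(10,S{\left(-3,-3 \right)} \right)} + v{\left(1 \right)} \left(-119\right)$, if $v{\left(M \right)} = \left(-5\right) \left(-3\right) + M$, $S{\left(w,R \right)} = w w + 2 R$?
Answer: $-1814$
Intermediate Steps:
$S{\left(w,R \right)} = w^{2} + 2 R$
$v{\left(M \right)} = 15 + M$
$s{\left(r,o \right)} = 9 r$
$s{\left(10,S{\left(-3,-3 \right)} \right)} + v{\left(1 \right)} \left(-119\right) = 9 \cdot 10 + \left(15 + 1\right) \left(-119\right) = 90 + 16 \left(-119\right) = 90 - 1904 = -1814$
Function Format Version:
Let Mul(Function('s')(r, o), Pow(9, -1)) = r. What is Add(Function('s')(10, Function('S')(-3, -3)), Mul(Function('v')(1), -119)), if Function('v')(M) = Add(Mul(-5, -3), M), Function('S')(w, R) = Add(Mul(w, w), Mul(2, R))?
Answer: -1814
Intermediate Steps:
Function('S')(w, R) = Add(Pow(w, 2), Mul(2, R))
Function('v')(M) = Add(15, M)
Function('s')(r, o) = Mul(9, r)
Add(Function('s')(10, Function('S')(-3, -3)), Mul(Function('v')(1), -119)) = Add(Mul(9, 10), Mul(Add(15, 1), -119)) = Add(90, Mul(16, -119)) = Add(90, -1904) = -1814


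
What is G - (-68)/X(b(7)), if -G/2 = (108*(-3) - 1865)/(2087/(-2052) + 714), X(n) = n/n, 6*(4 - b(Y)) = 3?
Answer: 108470444/1463041 ≈ 74.140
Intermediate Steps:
b(Y) = 7/2 (b(Y) = 4 - 1/6*3 = 4 - 1/2 = 7/2)
X(n) = 1
G = 8983656/1463041 (G = -2*(108*(-3) - 1865)/(2087/(-2052) + 714) = -2*(-324 - 1865)/(2087*(-1/2052) + 714) = -(-4378)/(-2087/2052 + 714) = -(-4378)/1463041/2052 = -(-4378)*2052/1463041 = -2*(-4491828/1463041) = 8983656/1463041 ≈ 6.1404)
G - (-68)/X(b(7)) = 8983656/1463041 - (-68)/1 = 8983656/1463041 - (-68) = 8983656/1463041 - 1*(-68) = 8983656/1463041 + 68 = 108470444/1463041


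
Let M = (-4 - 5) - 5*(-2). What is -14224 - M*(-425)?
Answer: -13799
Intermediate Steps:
M = 1 (M = -9 + 10 = 1)
-14224 - M*(-425) = -14224 - (-425) = -14224 - 1*(-425) = -14224 + 425 = -13799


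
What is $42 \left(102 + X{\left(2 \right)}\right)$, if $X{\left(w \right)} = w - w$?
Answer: $4284$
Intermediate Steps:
$X{\left(w \right)} = 0$
$42 \left(102 + X{\left(2 \right)}\right) = 42 \left(102 + 0\right) = 42 \cdot 102 = 4284$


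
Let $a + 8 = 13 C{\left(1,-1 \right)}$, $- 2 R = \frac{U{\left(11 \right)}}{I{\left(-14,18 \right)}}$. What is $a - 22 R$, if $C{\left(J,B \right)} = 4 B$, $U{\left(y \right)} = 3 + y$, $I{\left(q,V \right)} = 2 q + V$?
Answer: $- \frac{377}{5} \approx -75.4$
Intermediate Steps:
$I{\left(q,V \right)} = V + 2 q$
$R = \frac{7}{10}$ ($R = - \frac{\left(3 + 11\right) \frac{1}{18 + 2 \left(-14\right)}}{2} = - \frac{14 \frac{1}{18 - 28}}{2} = - \frac{14 \frac{1}{-10}}{2} = - \frac{14 \left(- \frac{1}{10}\right)}{2} = \left(- \frac{1}{2}\right) \left(- \frac{7}{5}\right) = \frac{7}{10} \approx 0.7$)
$a = -60$ ($a = -8 + 13 \cdot 4 \left(-1\right) = -8 + 13 \left(-4\right) = -8 - 52 = -60$)
$a - 22 R = -60 - \frac{77}{5} = - \frac{377}{5}$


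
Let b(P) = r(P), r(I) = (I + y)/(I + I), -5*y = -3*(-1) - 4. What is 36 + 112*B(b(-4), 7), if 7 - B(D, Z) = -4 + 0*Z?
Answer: 1268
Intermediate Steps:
y = 1/5 (y = -(-3*(-1) - 4)/5 = -(3 - 4)/5 = -1/5*(-1) = 1/5 ≈ 0.20000)
r(I) = (1/5 + I)/(2*I) (r(I) = (I + 1/5)/(I + I) = (1/5 + I)/((2*I)) = (1/5 + I)*(1/(2*I)) = (1/5 + I)/(2*I))
b(P) = (1 + 5*P)/(10*P)
B(D, Z) = 11 (B(D, Z) = 7 - (-4 + 0*Z) = 7 - (-4 + 0) = 7 - 1*(-4) = 7 + 4 = 11)
36 + 112*B(b(-4), 7) = 36 + 112*11 = 36 + 1232 = 1268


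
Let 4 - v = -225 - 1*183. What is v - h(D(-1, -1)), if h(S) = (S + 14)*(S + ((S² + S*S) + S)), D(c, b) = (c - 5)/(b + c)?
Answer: 4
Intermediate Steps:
D(c, b) = (-5 + c)/(b + c)
h(S) = (14 + S)*(2*S + 2*S²) (h(S) = (14 + S)*(S + ((S² + S²) + S)) = (14 + S)*(S + (2*S² + S)) = (14 + S)*(S + (S + 2*S²)) = (14 + S)*(2*S + 2*S²))
v = 412 (v = 4 - (-225 - 1*183) = 4 - (-225 - 183) = 4 - 1*(-408) = 4 + 408 = 412)
v - h(D(-1, -1)) = 412 - 2*(-5 - 1)/(-1 - 1)*(14 + ((-5 - 1)/(-1 - 1))² + 15*((-5 - 1)/(-1 - 1))) = 412 - 2*-6/(-2)*(14 + (-6/(-2))² + 15*(-6/(-2))) = 412 - 2*(-½*(-6))*(14 + (-½*(-6))² + 15*(-½*(-6))) = 412 - 2*3*(14 + 3² + 15*3) = 412 - 2*3*(14 + 9 + 45) = 412 - 2*3*68 = 412 - 1*408 = 412 - 408 = 4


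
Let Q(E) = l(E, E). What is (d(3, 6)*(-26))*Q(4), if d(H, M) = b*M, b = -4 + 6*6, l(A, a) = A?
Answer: -19968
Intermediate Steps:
Q(E) = E
b = 32 (b = -4 + 36 = 32)
d(H, M) = 32*M
(d(3, 6)*(-26))*Q(4) = ((32*6)*(-26))*4 = (192*(-26))*4 = -4992*4 = -19968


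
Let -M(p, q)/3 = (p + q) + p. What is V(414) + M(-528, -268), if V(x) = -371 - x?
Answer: 3187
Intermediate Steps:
M(p, q) = -6*p - 3*q (M(p, q) = -3*((p + q) + p) = -3*(q + 2*p) = -6*p - 3*q)
V(414) + M(-528, -268) = (-371 - 1*414) + (-6*(-528) - 3*(-268)) = (-371 - 414) + (3168 + 804) = -785 + 3972 = 3187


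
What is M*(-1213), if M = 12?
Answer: -14556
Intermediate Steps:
M*(-1213) = 12*(-1213) = -14556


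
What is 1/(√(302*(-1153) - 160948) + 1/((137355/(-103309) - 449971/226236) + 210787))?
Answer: 66402989958873900882034/7126458829907758619410047154572355 - 83980000116755539240162668049*I*√509154/42758752979446551716460282927434130 ≈ 9.3178e-12 - 0.0014014*I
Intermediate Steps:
1/(√(302*(-1153) - 160948) + 1/((137355/(-103309) - 449971/226236) + 210787)) = 1/(√(-348206 - 160948) + 1/((137355*(-1/103309) - 449971*1/226236) + 210787)) = 1/(√(-509154) + 1/((-137355/103309 - 449971/226236) + 210787)) = 1/(I*√509154 + 1/(-4562394107/1374836172 + 210787)) = 1/(I*√509154 + 1/(289793029793257/1374836172)) = 1/(I*√509154 + 1374836172/289793029793257) = 1/(1374836172/289793029793257 + I*√509154)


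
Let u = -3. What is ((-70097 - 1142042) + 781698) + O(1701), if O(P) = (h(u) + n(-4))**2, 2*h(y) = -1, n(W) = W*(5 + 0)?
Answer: -1720083/4 ≈ -4.3002e+5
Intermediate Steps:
n(W) = 5*W (n(W) = W*5 = 5*W)
h(y) = -1/2 (h(y) = (1/2)*(-1) = -1/2)
O(P) = 1681/4 (O(P) = (-1/2 + 5*(-4))**2 = (-1/2 - 20)**2 = (-41/2)**2 = 1681/4)
((-70097 - 1142042) + 781698) + O(1701) = ((-70097 - 1142042) + 781698) + 1681/4 = (-1212139 + 781698) + 1681/4 = -430441 + 1681/4 = -1720083/4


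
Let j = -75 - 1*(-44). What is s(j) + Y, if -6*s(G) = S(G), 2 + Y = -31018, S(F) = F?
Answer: -186089/6 ≈ -31015.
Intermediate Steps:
j = -31 (j = -75 + 44 = -31)
Y = -31020 (Y = -2 - 31018 = -31020)
s(G) = -G/6
s(j) + Y = -⅙*(-31) - 31020 = 31/6 - 31020 = -186089/6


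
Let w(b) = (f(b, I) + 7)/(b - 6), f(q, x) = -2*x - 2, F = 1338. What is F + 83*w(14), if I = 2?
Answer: 10787/8 ≈ 1348.4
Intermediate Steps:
f(q, x) = -2 - 2*x
w(b) = 1/(-6 + b) (w(b) = ((-2 - 2*2) + 7)/(b - 6) = ((-2 - 4) + 7)/(-6 + b) = (-6 + 7)/(-6 + b) = 1/(-6 + b))
F + 83*w(14) = 1338 + 83/(-6 + 14) = 1338 + 83/8 = 10787/8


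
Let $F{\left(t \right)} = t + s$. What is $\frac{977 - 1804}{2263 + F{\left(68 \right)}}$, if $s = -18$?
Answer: $- \frac{827}{2313} \approx -0.35754$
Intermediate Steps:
$F{\left(t \right)} = -18 + t$ ($F{\left(t \right)} = t - 18 = -18 + t$)
$\frac{977 - 1804}{2263 + F{\left(68 \right)}} = \frac{977 - 1804}{2263 + \left(-18 + 68\right)} = - \frac{827}{2263 + 50} = - \frac{827}{2313}$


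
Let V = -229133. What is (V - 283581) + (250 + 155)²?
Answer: -348689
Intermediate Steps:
(V - 283581) + (250 + 155)² = (-229133 - 283581) + (250 + 155)² = -512714 + 405² = -512714 + 164025 = -348689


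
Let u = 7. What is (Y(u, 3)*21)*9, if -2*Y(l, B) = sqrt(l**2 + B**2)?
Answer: -189*sqrt(58)/2 ≈ -719.69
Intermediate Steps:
Y(l, B) = -sqrt(B**2 + l**2)/2 (Y(l, B) = -sqrt(l**2 + B**2)/2 = -sqrt(B**2 + l**2)/2)
(Y(u, 3)*21)*9 = (-sqrt(3**2 + 7**2)/2*21)*9 = (-sqrt(9 + 49)/2*21)*9 = (-sqrt(58)/2*21)*9 = -21*sqrt(58)/2*9 = -189*sqrt(58)/2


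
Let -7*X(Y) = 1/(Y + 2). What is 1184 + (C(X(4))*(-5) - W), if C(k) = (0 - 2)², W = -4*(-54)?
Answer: 948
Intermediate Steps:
X(Y) = -1/(7*(2 + Y)) (X(Y) = -1/(7*(Y + 2)) = -1/(7*(2 + Y)))
W = 216
C(k) = 4 (C(k) = (-2)² = 4)
1184 + (C(X(4))*(-5) - W) = 1184 + (4*(-5) - 1*216) = 1184 + (-20 - 216) = 1184 - 236 = 948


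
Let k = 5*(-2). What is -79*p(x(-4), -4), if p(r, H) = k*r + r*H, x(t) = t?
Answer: -4424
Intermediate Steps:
k = -10
p(r, H) = -10*r + H*r (p(r, H) = -10*r + r*H = -10*r + H*r)
-79*p(x(-4), -4) = -(-316)*(-10 - 4) = -(-316)*(-14) = -79*56 = -4424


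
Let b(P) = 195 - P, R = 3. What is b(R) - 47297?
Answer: -47105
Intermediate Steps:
b(R) - 47297 = (195 - 1*3) - 47297 = (195 - 3) - 47297 = 192 - 47297 = -47105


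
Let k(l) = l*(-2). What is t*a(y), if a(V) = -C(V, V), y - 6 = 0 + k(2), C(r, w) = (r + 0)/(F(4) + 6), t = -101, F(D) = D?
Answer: 101/5 ≈ 20.200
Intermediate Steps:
k(l) = -2*l
C(r, w) = r/10 (C(r, w) = (r + 0)/(4 + 6) = r/10)
y = 2 (y = 6 + (0 - 2*2) = 6 + (0 - 4) = 6 - 4 = 2)
a(V) = -V/10
t*a(y) = -(-101)*2/10 = -101*(-⅕) = 101/5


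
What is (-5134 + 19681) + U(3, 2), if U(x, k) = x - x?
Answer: 14547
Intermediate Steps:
U(x, k) = 0
(-5134 + 19681) + U(3, 2) = (-5134 + 19681) + 0 = 14547 + 0 = 14547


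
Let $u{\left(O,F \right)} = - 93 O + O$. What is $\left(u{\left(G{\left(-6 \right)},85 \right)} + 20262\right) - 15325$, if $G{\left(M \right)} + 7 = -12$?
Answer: $6685$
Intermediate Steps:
$G{\left(M \right)} = -19$ ($G{\left(M \right)} = -7 - 12 = -19$)
$u{\left(O,F \right)} = - 92 O$
$\left(u{\left(G{\left(-6 \right)},85 \right)} + 20262\right) - 15325 = \left(\left(-92\right) \left(-19\right) + 20262\right) - 15325 = \left(1748 + 20262\right) - 15325 = 22010 - 15325 = 6685$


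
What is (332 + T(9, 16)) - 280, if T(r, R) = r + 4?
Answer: 65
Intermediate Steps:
T(r, R) = 4 + r
(332 + T(9, 16)) - 280 = (332 + (4 + 9)) - 280 = (332 + 13) - 280 = 345 - 280 = 65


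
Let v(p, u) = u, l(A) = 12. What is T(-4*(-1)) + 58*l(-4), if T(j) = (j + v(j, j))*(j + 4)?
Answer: 760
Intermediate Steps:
T(j) = 2*j*(4 + j) (T(j) = (j + j)*(j + 4) = (2*j)*(4 + j) = 2*j*(4 + j))
T(-4*(-1)) + 58*l(-4) = 2*(-4*(-1))*(4 - 4*(-1)) + 58*12 = 2*4*(4 + 4) + 696 = 2*4*8 + 696 = 64 + 696 = 760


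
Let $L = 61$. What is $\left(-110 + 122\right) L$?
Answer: $732$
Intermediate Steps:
$\left(-110 + 122\right) L = \left(-110 + 122\right) 61 = 12 \cdot 61 = 732$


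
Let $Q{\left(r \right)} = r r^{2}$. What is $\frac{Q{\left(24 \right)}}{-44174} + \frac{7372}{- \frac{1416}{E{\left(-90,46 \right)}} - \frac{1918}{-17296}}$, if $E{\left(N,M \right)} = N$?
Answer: $\frac{1623653838048}{3491976787} \approx 464.97$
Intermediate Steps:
$Q{\left(r \right)} = r^{3}$
$\frac{Q{\left(24 \right)}}{-44174} + \frac{7372}{- \frac{1416}{E{\left(-90,46 \right)}} - \frac{1918}{-17296}} = \frac{24^{3}}{-44174} + \frac{7372}{- \frac{1416}{-90} - \frac{1918}{-17296}} = 13824 \left(- \frac{1}{44174}\right) + \frac{7372}{\left(-1416\right) \left(- \frac{1}{90}\right) - - \frac{959}{8648}} = - \frac{6912}{22087} + \frac{7372}{\frac{236}{15} + \frac{959}{8648}} = - \frac{6912}{22087} + \frac{7372}{\frac{2055313}{129720}} = - \frac{6912}{22087} + 7372 \cdot \frac{129720}{2055313} = - \frac{6912}{22087} + \frac{956295840}{2055313} = \frac{1623653838048}{3491976787}$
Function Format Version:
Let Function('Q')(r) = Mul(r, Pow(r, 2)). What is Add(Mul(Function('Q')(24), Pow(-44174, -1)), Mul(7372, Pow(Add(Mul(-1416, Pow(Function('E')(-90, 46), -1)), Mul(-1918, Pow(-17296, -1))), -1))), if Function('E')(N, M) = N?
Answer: Rational(1623653838048, 3491976787) ≈ 464.97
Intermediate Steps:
Function('Q')(r) = Pow(r, 3)
Add(Mul(Function('Q')(24), Pow(-44174, -1)), Mul(7372, Pow(Add(Mul(-1416, Pow(Function('E')(-90, 46), -1)), Mul(-1918, Pow(-17296, -1))), -1))) = Add(Mul(Pow(24, 3), Pow(-44174, -1)), Mul(7372, Pow(Add(Mul(-1416, Pow(-90, -1)), Mul(-1918, Pow(-17296, -1))), -1))) = Add(Mul(13824, Rational(-1, 44174)), Mul(7372, Pow(Add(Mul(-1416, Rational(-1, 90)), Mul(-1918, Rational(-1, 17296))), -1))) = Add(Rational(-6912, 22087), Mul(7372, Pow(Add(Rational(236, 15), Rational(959, 8648)), -1))) = Add(Rational(-6912, 22087), Mul(7372, Pow(Rational(2055313, 129720), -1))) = Add(Rational(-6912, 22087), Mul(7372, Rational(129720, 2055313))) = Add(Rational(-6912, 22087), Rational(956295840, 2055313)) = Rational(1623653838048, 3491976787)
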